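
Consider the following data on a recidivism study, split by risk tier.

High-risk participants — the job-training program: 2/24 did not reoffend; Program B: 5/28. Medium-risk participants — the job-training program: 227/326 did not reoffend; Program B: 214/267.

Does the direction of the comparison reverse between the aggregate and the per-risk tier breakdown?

No

High-risk: the job-training program 2/24 = 8.3%, Program B 5/28 = 17.9% → Program B
Medium-risk: the job-training program 227/326 = 69.6%, Program B 214/267 = 80.1% → Program B
Overall: the job-training program 229/350 = 65.4%, Program B 219/295 = 74.2% → Program B
Program B wins overall and in every risk group — no reversal.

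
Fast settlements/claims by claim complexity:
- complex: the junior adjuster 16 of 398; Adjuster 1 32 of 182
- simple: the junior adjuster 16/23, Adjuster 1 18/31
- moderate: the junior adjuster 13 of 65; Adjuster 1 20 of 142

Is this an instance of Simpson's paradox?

No

Complex: the junior adjuster 16/398 = 4.0%, Adjuster 1 32/182 = 17.6% → Adjuster 1
Simple: the junior adjuster 16/23 = 69.6%, Adjuster 1 18/31 = 58.1% → the junior adjuster
Moderate: the junior adjuster 13/65 = 20.0%, Adjuster 1 20/142 = 14.1% → the junior adjuster
Overall: the junior adjuster 45/486 = 9.3%, Adjuster 1 70/355 = 19.7% → Adjuster 1
Neither sweeps: the junior adjuster wins 2 of 3 groups, Adjuster 1 wins 1. Adjuster 1 wins overall but not every group — no Simpson reversal.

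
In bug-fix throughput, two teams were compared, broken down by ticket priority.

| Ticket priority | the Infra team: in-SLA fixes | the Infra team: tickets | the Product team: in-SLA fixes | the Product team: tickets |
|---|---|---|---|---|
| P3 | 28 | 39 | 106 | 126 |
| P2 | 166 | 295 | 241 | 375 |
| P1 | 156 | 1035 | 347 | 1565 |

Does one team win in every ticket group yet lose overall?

P3: the Infra team 28/39 = 71.8%, the Product team 106/126 = 84.1% → the Product team
P2: the Infra team 166/295 = 56.3%, the Product team 241/375 = 64.3% → the Product team
P1: the Infra team 156/1035 = 15.1%, the Product team 347/1565 = 22.2% → the Product team
Overall: the Infra team 350/1369 = 25.6%, the Product team 694/2066 = 33.6% → the Product team
The Product team wins overall and in every ticket group — no reversal.

No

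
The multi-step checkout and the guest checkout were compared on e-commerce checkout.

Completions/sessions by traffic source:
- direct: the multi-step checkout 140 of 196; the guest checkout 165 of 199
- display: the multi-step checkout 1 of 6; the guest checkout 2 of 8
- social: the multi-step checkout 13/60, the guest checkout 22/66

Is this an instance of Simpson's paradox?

No

Direct: the multi-step checkout 140/196 = 71.4%, the guest checkout 165/199 = 82.9% → the guest checkout
Display: the multi-step checkout 1/6 = 16.7%, the guest checkout 2/8 = 25.0% → the guest checkout
Social: the multi-step checkout 13/60 = 21.7%, the guest checkout 22/66 = 33.3% → the guest checkout
Overall: the multi-step checkout 154/262 = 58.8%, the guest checkout 189/273 = 69.2% → the guest checkout
The guest checkout wins overall and in every traffic group — no reversal.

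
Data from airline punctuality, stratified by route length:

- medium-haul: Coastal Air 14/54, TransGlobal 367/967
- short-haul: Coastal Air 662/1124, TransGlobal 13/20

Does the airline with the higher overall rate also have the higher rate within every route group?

No

Medium-haul: Coastal Air 14/54 = 25.9%, TransGlobal 367/967 = 38.0% → TransGlobal
Short-haul: Coastal Air 662/1124 = 58.9%, TransGlobal 13/20 = 65.0% → TransGlobal
Overall: Coastal Air 676/1178 = 57.4%, TransGlobal 380/987 = 38.5% → Coastal Air
TransGlobal wins each route group but Coastal Air wins overall — the comparison reverses. TransGlobal's flights skew toward medium-haul, which has a lower base rate.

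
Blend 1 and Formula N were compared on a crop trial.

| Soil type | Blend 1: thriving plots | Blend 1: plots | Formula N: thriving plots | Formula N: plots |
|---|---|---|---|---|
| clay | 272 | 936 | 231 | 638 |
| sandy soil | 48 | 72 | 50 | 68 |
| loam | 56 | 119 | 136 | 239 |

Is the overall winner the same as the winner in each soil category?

Yes

Clay: Blend 1 272/936 = 29.1%, Formula N 231/638 = 36.2% → Formula N
Sandy soil: Blend 1 48/72 = 66.7%, Formula N 50/68 = 73.5% → Formula N
Loam: Blend 1 56/119 = 47.1%, Formula N 136/239 = 56.9% → Formula N
Overall: Blend 1 376/1127 = 33.4%, Formula N 417/945 = 44.1% → Formula N
Formula N wins overall and in every soil group — no reversal.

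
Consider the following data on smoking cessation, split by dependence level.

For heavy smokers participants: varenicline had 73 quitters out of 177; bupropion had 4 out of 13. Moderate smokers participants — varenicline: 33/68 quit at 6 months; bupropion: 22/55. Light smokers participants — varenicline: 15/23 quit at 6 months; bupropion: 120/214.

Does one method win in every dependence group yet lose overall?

Heavy smokers: varenicline 73/177 = 41.2%, bupropion 4/13 = 30.8% → varenicline
Moderate smokers: varenicline 33/68 = 48.5%, bupropion 22/55 = 40.0% → varenicline
Light smokers: varenicline 15/23 = 65.2%, bupropion 120/214 = 56.1% → varenicline
Overall: varenicline 121/268 = 45.1%, bupropion 146/282 = 51.8% → bupropion
Varenicline wins each dependence group but bupropion wins overall — the comparison reverses. Varenicline's participants skew toward heavy smokers, which has a lower base rate.

Yes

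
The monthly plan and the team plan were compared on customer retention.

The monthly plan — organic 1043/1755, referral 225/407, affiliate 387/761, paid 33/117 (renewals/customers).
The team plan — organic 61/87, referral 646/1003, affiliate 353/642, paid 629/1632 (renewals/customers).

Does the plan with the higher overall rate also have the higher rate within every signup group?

No

Organic: the monthly plan 1043/1755 = 59.4%, the team plan 61/87 = 70.1% → the team plan
Referral: the monthly plan 225/407 = 55.3%, the team plan 646/1003 = 64.4% → the team plan
Affiliate: the monthly plan 387/761 = 50.9%, the team plan 353/642 = 55.0% → the team plan
Paid: the monthly plan 33/117 = 28.2%, the team plan 629/1632 = 38.5% → the team plan
Overall: the monthly plan 1688/3040 = 55.5%, the team plan 1689/3364 = 50.2% → the monthly plan
The team plan wins each signup group but the monthly plan wins overall — the comparison reverses. The team plan's customers skew toward paid, which has a lower base rate.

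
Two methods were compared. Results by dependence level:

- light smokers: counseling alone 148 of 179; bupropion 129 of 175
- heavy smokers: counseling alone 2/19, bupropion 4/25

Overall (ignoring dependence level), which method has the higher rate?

counseling alone

Light smokers: counseling alone 148/179 = 82.7%, bupropion 129/175 = 73.7% → counseling alone
Heavy smokers: counseling alone 2/19 = 10.5%, bupropion 4/25 = 16.0% → bupropion
Overall: counseling alone 150/198 = 75.8%, bupropion 133/200 = 66.5% → counseling alone
(Neither sweeps every dependence group, but counseling alone has the higher pooled rate.)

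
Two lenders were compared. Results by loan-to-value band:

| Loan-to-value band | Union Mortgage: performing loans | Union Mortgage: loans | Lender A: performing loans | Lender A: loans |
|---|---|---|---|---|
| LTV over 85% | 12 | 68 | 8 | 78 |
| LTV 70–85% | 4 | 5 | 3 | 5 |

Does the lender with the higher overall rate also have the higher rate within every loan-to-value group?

Yes

LTV over 85%: Union Mortgage 12/68 = 17.6%, Lender A 8/78 = 10.3% → Union Mortgage
LTV 70–85%: Union Mortgage 4/5 = 80.0%, Lender A 3/5 = 60.0% → Union Mortgage
Overall: Union Mortgage 16/73 = 21.9%, Lender A 11/83 = 13.3% → Union Mortgage
Union Mortgage wins overall and in every loan-to-value group — no reversal.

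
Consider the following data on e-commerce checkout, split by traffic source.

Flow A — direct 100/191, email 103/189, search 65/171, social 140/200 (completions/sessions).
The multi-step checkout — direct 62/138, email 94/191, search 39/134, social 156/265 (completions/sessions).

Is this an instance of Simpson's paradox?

Direct: Flow A 100/191 = 52.4%, the multi-step checkout 62/138 = 44.9% → Flow A
Email: Flow A 103/189 = 54.5%, the multi-step checkout 94/191 = 49.2% → Flow A
Search: Flow A 65/171 = 38.0%, the multi-step checkout 39/134 = 29.1% → Flow A
Social: Flow A 140/200 = 70.0%, the multi-step checkout 156/265 = 58.9% → Flow A
Overall: Flow A 408/751 = 54.3%, the multi-step checkout 351/728 = 48.2% → Flow A
Flow A wins overall and in every traffic group — no reversal.

No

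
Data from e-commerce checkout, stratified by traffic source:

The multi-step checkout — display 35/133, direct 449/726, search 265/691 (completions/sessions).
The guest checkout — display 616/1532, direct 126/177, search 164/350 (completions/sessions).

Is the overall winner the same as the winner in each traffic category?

No

Display: the multi-step checkout 35/133 = 26.3%, the guest checkout 616/1532 = 40.2% → the guest checkout
Direct: the multi-step checkout 449/726 = 61.8%, the guest checkout 126/177 = 71.2% → the guest checkout
Search: the multi-step checkout 265/691 = 38.4%, the guest checkout 164/350 = 46.9% → the guest checkout
Overall: the multi-step checkout 749/1550 = 48.3%, the guest checkout 906/2059 = 44.0% → the multi-step checkout
The guest checkout wins each traffic group but the multi-step checkout wins overall — the comparison reverses. The guest checkout's sessions skew toward display, which has a lower base rate.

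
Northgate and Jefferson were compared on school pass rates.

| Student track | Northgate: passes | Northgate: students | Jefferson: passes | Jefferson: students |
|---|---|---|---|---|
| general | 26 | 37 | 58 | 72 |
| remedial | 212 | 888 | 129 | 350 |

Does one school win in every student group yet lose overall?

General: Northgate 26/37 = 70.3%, Jefferson 58/72 = 80.6% → Jefferson
Remedial: Northgate 212/888 = 23.9%, Jefferson 129/350 = 36.9% → Jefferson
Overall: Northgate 238/925 = 25.7%, Jefferson 187/422 = 44.3% → Jefferson
Jefferson wins overall and in every student group — no reversal.

No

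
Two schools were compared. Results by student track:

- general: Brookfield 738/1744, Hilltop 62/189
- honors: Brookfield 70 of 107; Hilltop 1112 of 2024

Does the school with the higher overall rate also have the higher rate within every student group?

General: Brookfield 738/1744 = 42.3%, Hilltop 62/189 = 32.8% → Brookfield
Honors: Brookfield 70/107 = 65.4%, Hilltop 1112/2024 = 54.9% → Brookfield
Overall: Brookfield 808/1851 = 43.7%, Hilltop 1174/2213 = 53.1% → Hilltop
Brookfield wins each student group but Hilltop wins overall — the comparison reverses. Brookfield's students skew toward general, which has a lower base rate.

No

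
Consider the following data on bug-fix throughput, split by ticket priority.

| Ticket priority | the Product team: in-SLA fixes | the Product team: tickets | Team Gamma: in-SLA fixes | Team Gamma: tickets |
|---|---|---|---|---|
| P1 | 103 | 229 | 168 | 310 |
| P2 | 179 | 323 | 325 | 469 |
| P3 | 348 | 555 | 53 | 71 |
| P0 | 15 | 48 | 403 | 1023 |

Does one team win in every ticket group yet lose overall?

P1: the Product team 103/229 = 45.0%, Team Gamma 168/310 = 54.2% → Team Gamma
P2: the Product team 179/323 = 55.4%, Team Gamma 325/469 = 69.3% → Team Gamma
P3: the Product team 348/555 = 62.7%, Team Gamma 53/71 = 74.6% → Team Gamma
P0: the Product team 15/48 = 31.2%, Team Gamma 403/1023 = 39.4% → Team Gamma
Overall: the Product team 645/1155 = 55.8%, Team Gamma 949/1873 = 50.7% → the Product team
Team Gamma wins each ticket group but the Product team wins overall — the comparison reverses. Team Gamma's tickets skew toward P0, which has a lower base rate.

Yes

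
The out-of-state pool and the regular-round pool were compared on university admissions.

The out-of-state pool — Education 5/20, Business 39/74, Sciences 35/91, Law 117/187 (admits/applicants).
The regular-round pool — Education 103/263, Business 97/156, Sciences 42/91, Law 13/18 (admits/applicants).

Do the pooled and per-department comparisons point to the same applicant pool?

Education: the out-of-state pool 5/20 = 25.0%, the regular-round pool 103/263 = 39.2% → the regular-round pool
Business: the out-of-state pool 39/74 = 52.7%, the regular-round pool 97/156 = 62.2% → the regular-round pool
Sciences: the out-of-state pool 35/91 = 38.5%, the regular-round pool 42/91 = 46.2% → the regular-round pool
Law: the out-of-state pool 117/187 = 62.6%, the regular-round pool 13/18 = 72.2% → the regular-round pool
Overall: the out-of-state pool 196/372 = 52.7%, the regular-round pool 255/528 = 48.3% → the out-of-state pool
The regular-round pool wins each department group but the out-of-state pool wins overall — the comparison reverses. The regular-round pool's applicants skew toward Education, which has a lower base rate.

No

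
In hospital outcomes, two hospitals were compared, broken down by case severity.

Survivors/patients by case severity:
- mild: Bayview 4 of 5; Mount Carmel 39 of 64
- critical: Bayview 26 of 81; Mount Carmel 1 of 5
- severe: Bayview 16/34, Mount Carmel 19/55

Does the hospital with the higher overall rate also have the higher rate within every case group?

No

Mild: Bayview 4/5 = 80.0%, Mount Carmel 39/64 = 60.9% → Bayview
Critical: Bayview 26/81 = 32.1%, Mount Carmel 1/5 = 20.0% → Bayview
Severe: Bayview 16/34 = 47.1%, Mount Carmel 19/55 = 34.5% → Bayview
Overall: Bayview 46/120 = 38.3%, Mount Carmel 59/124 = 47.6% → Mount Carmel
Bayview wins each case group but Mount Carmel wins overall — the comparison reverses. Bayview's patients skew toward critical, which has a lower base rate.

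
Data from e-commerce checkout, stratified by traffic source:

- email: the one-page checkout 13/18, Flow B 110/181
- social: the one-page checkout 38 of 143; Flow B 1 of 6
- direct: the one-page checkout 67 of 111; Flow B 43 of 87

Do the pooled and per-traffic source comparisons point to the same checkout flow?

Email: the one-page checkout 13/18 = 72.2%, Flow B 110/181 = 60.8% → the one-page checkout
Social: the one-page checkout 38/143 = 26.6%, Flow B 1/6 = 16.7% → the one-page checkout
Direct: the one-page checkout 67/111 = 60.4%, Flow B 43/87 = 49.4% → the one-page checkout
Overall: the one-page checkout 118/272 = 43.4%, Flow B 154/274 = 56.2% → Flow B
The one-page checkout wins each traffic group but Flow B wins overall — the comparison reverses. The one-page checkout's sessions skew toward social, which has a lower base rate.

No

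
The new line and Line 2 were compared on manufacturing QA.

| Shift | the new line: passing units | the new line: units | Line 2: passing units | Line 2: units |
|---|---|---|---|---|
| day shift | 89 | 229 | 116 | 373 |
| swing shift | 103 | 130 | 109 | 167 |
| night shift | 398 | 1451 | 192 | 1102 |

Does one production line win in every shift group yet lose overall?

No

Day shift: the new line 89/229 = 38.9%, Line 2 116/373 = 31.1% → the new line
Swing shift: the new line 103/130 = 79.2%, Line 2 109/167 = 65.3% → the new line
Night shift: the new line 398/1451 = 27.4%, Line 2 192/1102 = 17.4% → the new line
Overall: the new line 590/1810 = 32.6%, Line 2 417/1642 = 25.4% → the new line
The new line wins overall and in every shift group — no reversal.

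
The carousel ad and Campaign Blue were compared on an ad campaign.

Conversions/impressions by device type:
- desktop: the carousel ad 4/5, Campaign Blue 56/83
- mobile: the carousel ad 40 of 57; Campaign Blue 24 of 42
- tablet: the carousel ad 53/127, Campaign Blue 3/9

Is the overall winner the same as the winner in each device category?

No

Desktop: the carousel ad 4/5 = 80.0%, Campaign Blue 56/83 = 67.5% → the carousel ad
Mobile: the carousel ad 40/57 = 70.2%, Campaign Blue 24/42 = 57.1% → the carousel ad
Tablet: the carousel ad 53/127 = 41.7%, Campaign Blue 3/9 = 33.3% → the carousel ad
Overall: the carousel ad 97/189 = 51.3%, Campaign Blue 83/134 = 61.9% → Campaign Blue
The carousel ad wins each device group but Campaign Blue wins overall — the comparison reverses. The carousel ad's impressions skew toward tablet, which has a lower base rate.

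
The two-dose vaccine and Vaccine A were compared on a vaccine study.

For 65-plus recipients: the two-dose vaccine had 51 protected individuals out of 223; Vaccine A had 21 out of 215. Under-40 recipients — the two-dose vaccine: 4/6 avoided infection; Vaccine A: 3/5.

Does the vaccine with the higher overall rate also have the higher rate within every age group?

Yes

65-plus: the two-dose vaccine 51/223 = 22.9%, Vaccine A 21/215 = 9.8% → the two-dose vaccine
Under-40: the two-dose vaccine 4/6 = 66.7%, Vaccine A 3/5 = 60.0% → the two-dose vaccine
Overall: the two-dose vaccine 55/229 = 24.0%, Vaccine A 24/220 = 10.9% → the two-dose vaccine
The two-dose vaccine wins overall and in every age group — no reversal.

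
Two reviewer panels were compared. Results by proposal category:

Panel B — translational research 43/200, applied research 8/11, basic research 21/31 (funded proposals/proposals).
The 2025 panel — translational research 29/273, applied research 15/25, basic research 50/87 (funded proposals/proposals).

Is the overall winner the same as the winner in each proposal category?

Yes

Translational research: Panel B 43/200 = 21.5%, the 2025 panel 29/273 = 10.6% → Panel B
Applied research: Panel B 8/11 = 72.7%, the 2025 panel 15/25 = 60.0% → Panel B
Basic research: Panel B 21/31 = 67.7%, the 2025 panel 50/87 = 57.5% → Panel B
Overall: Panel B 72/242 = 29.8%, the 2025 panel 94/385 = 24.4% → Panel B
Panel B wins overall and in every proposal group — no reversal.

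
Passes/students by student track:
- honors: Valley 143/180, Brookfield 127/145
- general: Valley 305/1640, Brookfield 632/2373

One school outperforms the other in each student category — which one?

Brookfield

Honors: Valley 143/180 = 79.4%, Brookfield 127/145 = 87.6% → Brookfield
General: Valley 305/1640 = 18.6%, Brookfield 632/2373 = 26.6% → Brookfield
Brookfield has the higher rate in both groups.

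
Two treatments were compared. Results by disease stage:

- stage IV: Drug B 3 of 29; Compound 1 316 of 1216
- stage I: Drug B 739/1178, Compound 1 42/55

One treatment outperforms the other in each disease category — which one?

Stage IV: Drug B 3/29 = 10.3%, Compound 1 316/1216 = 26.0% → Compound 1
Stage I: Drug B 739/1178 = 62.7%, Compound 1 42/55 = 76.4% → Compound 1
Compound 1 has the higher rate in both groups.

Compound 1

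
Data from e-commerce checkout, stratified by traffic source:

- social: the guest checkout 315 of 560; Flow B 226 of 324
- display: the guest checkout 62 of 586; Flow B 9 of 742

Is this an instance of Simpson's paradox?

Social: the guest checkout 315/560 = 56.2%, Flow B 226/324 = 69.8% → Flow B
Display: the guest checkout 62/586 = 10.6%, Flow B 9/742 = 1.2% → the guest checkout
Overall: the guest checkout 377/1146 = 32.9%, Flow B 235/1066 = 22.0% → the guest checkout
Neither sweeps: the guest checkout wins 1 of 2 groups, Flow B wins 1. The guest checkout wins overall but not every group — no Simpson reversal.

No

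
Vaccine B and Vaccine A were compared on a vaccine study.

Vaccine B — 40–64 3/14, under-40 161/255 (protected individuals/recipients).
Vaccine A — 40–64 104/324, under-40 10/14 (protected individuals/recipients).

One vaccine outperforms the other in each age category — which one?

Vaccine A

40–64: Vaccine B 3/14 = 21.4%, Vaccine A 104/324 = 32.1% → Vaccine A
Under-40: Vaccine B 161/255 = 63.1%, Vaccine A 10/14 = 71.4% → Vaccine A
Vaccine A has the higher rate in both groups.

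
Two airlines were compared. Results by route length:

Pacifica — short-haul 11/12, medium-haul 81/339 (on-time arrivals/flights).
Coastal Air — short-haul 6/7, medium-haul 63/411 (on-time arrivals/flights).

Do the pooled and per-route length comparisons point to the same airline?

Short-haul: Pacifica 11/12 = 91.7%, Coastal Air 6/7 = 85.7% → Pacifica
Medium-haul: Pacifica 81/339 = 23.9%, Coastal Air 63/411 = 15.3% → Pacifica
Overall: Pacifica 92/351 = 26.2%, Coastal Air 69/418 = 16.5% → Pacifica
Pacifica wins overall and in every route group — no reversal.

Yes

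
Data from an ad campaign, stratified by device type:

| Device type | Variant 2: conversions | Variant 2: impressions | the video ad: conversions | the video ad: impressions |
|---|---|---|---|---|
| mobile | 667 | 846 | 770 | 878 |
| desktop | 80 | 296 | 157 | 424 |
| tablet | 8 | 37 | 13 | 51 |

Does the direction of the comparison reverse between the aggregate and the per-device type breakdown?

Mobile: Variant 2 667/846 = 78.8%, the video ad 770/878 = 87.7% → the video ad
Desktop: Variant 2 80/296 = 27.0%, the video ad 157/424 = 37.0% → the video ad
Tablet: Variant 2 8/37 = 21.6%, the video ad 13/51 = 25.5% → the video ad
Overall: Variant 2 755/1179 = 64.0%, the video ad 940/1353 = 69.5% → the video ad
The video ad wins overall and in every device group — no reversal.

No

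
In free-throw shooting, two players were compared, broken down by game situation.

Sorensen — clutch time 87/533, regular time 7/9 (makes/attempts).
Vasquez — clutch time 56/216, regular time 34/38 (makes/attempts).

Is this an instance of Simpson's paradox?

No

Clutch time: Sorensen 87/533 = 16.3%, Vasquez 56/216 = 25.9% → Vasquez
Regular time: Sorensen 7/9 = 77.8%, Vasquez 34/38 = 89.5% → Vasquez
Overall: Sorensen 94/542 = 17.3%, Vasquez 90/254 = 35.4% → Vasquez
Vasquez wins overall and in every game group — no reversal.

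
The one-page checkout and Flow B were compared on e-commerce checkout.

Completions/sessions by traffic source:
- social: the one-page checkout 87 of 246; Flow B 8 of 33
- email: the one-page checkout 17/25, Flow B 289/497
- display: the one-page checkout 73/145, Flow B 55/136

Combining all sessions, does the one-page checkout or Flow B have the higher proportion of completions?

Flow B

Social: the one-page checkout 87/246 = 35.4%, Flow B 8/33 = 24.2% → the one-page checkout
Email: the one-page checkout 17/25 = 68.0%, Flow B 289/497 = 58.1% → the one-page checkout
Display: the one-page checkout 73/145 = 50.3%, Flow B 55/136 = 40.4% → the one-page checkout
Overall: the one-page checkout 177/416 = 42.5%, Flow B 352/666 = 52.9% → Flow B
(The one-page checkout wins every traffic group but Flow B wins overall — the one-page checkout's sessions skew toward the low-rate social group.)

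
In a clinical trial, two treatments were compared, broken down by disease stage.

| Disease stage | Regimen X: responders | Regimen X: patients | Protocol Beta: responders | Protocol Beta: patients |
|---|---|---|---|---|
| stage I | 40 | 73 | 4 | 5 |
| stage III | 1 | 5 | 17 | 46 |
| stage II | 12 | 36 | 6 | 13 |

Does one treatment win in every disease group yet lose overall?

Yes

Stage I: Regimen X 40/73 = 54.8%, Protocol Beta 4/5 = 80.0% → Protocol Beta
Stage III: Regimen X 1/5 = 20.0%, Protocol Beta 17/46 = 37.0% → Protocol Beta
Stage II: Regimen X 12/36 = 33.3%, Protocol Beta 6/13 = 46.2% → Protocol Beta
Overall: Regimen X 53/114 = 46.5%, Protocol Beta 27/64 = 42.2% → Regimen X
Protocol Beta wins each disease group but Regimen X wins overall — the comparison reverses. Protocol Beta's patients skew toward stage III, which has a lower base rate.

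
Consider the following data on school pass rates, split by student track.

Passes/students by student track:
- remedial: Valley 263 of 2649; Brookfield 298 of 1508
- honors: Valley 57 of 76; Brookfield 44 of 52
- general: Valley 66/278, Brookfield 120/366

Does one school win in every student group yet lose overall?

Remedial: Valley 263/2649 = 9.9%, Brookfield 298/1508 = 19.8% → Brookfield
Honors: Valley 57/76 = 75.0%, Brookfield 44/52 = 84.6% → Brookfield
General: Valley 66/278 = 23.7%, Brookfield 120/366 = 32.8% → Brookfield
Overall: Valley 386/3003 = 12.9%, Brookfield 462/1926 = 24.0% → Brookfield
Brookfield wins overall and in every student group — no reversal.

No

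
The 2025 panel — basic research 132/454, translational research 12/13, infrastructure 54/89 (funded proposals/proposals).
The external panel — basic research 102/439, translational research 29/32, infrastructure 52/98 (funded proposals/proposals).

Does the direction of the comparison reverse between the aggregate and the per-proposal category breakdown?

Basic research: the 2025 panel 132/454 = 29.1%, the external panel 102/439 = 23.2% → the 2025 panel
Translational research: the 2025 panel 12/13 = 92.3%, the external panel 29/32 = 90.6% → the 2025 panel
Infrastructure: the 2025 panel 54/89 = 60.7%, the external panel 52/98 = 53.1% → the 2025 panel
Overall: the 2025 panel 198/556 = 35.6%, the external panel 183/569 = 32.2% → the 2025 panel
The 2025 panel wins overall and in every proposal group — no reversal.

No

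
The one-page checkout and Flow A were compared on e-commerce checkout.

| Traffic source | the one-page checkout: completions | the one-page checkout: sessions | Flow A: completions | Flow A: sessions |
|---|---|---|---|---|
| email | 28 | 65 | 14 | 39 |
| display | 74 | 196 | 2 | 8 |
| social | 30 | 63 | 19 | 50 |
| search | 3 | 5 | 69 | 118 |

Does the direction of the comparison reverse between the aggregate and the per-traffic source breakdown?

Email: the one-page checkout 28/65 = 43.1%, Flow A 14/39 = 35.9% → the one-page checkout
Display: the one-page checkout 74/196 = 37.8%, Flow A 2/8 = 25.0% → the one-page checkout
Social: the one-page checkout 30/63 = 47.6%, Flow A 19/50 = 38.0% → the one-page checkout
Search: the one-page checkout 3/5 = 60.0%, Flow A 69/118 = 58.5% → the one-page checkout
Overall: the one-page checkout 135/329 = 41.0%, Flow A 104/215 = 48.4% → Flow A
The one-page checkout wins each traffic group but Flow A wins overall — the comparison reverses. The one-page checkout's sessions skew toward display, which has a lower base rate.

Yes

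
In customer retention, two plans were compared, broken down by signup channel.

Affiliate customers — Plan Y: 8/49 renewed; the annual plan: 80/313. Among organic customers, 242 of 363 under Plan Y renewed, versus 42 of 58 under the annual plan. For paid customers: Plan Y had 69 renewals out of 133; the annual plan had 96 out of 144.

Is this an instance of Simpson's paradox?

Yes

Affiliate: Plan Y 8/49 = 16.3%, the annual plan 80/313 = 25.6% → the annual plan
Organic: Plan Y 242/363 = 66.7%, the annual plan 42/58 = 72.4% → the annual plan
Paid: Plan Y 69/133 = 51.9%, the annual plan 96/144 = 66.7% → the annual plan
Overall: Plan Y 319/545 = 58.5%, the annual plan 218/515 = 42.3% → Plan Y
The annual plan wins each signup group but Plan Y wins overall — the comparison reverses. The annual plan's customers skew toward affiliate, which has a lower base rate.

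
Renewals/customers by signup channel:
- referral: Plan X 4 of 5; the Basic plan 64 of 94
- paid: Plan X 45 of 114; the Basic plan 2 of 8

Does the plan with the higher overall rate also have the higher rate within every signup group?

Referral: Plan X 4/5 = 80.0%, the Basic plan 64/94 = 68.1% → Plan X
Paid: Plan X 45/114 = 39.5%, the Basic plan 2/8 = 25.0% → Plan X
Overall: Plan X 49/119 = 41.2%, the Basic plan 66/102 = 64.7% → the Basic plan
Plan X wins each signup group but the Basic plan wins overall — the comparison reverses. Plan X's customers skew toward paid, which has a lower base rate.

No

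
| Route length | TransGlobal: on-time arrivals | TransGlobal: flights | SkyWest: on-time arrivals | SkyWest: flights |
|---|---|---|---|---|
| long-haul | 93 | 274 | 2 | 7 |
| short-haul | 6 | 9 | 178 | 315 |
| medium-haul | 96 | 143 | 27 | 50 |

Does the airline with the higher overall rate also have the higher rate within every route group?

No

Long-haul: TransGlobal 93/274 = 33.9%, SkyWest 2/7 = 28.6% → TransGlobal
Short-haul: TransGlobal 6/9 = 66.7%, SkyWest 178/315 = 56.5% → TransGlobal
Medium-haul: TransGlobal 96/143 = 67.1%, SkyWest 27/50 = 54.0% → TransGlobal
Overall: TransGlobal 195/426 = 45.8%, SkyWest 207/372 = 55.6% → SkyWest
TransGlobal wins each route group but SkyWest wins overall — the comparison reverses. TransGlobal's flights skew toward long-haul, which has a lower base rate.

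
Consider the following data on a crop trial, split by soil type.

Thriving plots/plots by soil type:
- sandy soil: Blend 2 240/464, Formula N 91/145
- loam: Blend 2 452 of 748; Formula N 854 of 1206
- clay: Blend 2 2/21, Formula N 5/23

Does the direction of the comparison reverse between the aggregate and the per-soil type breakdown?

No

Sandy soil: Blend 2 240/464 = 51.7%, Formula N 91/145 = 62.8% → Formula N
Loam: Blend 2 452/748 = 60.4%, Formula N 854/1206 = 70.8% → Formula N
Clay: Blend 2 2/21 = 9.5%, Formula N 5/23 = 21.7% → Formula N
Overall: Blend 2 694/1233 = 56.3%, Formula N 950/1374 = 69.1% → Formula N
Formula N wins overall and in every soil group — no reversal.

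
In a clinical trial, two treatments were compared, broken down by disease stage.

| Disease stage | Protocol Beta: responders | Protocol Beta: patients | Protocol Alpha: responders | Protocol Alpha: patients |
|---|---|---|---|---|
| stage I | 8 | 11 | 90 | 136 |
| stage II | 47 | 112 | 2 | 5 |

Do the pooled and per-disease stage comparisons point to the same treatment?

Stage I: Protocol Beta 8/11 = 72.7%, Protocol Alpha 90/136 = 66.2% → Protocol Beta
Stage II: Protocol Beta 47/112 = 42.0%, Protocol Alpha 2/5 = 40.0% → Protocol Beta
Overall: Protocol Beta 55/123 = 44.7%, Protocol Alpha 92/141 = 65.2% → Protocol Alpha
Protocol Beta wins each disease group but Protocol Alpha wins overall — the comparison reverses. Protocol Beta's patients skew toward stage II, which has a lower base rate.

No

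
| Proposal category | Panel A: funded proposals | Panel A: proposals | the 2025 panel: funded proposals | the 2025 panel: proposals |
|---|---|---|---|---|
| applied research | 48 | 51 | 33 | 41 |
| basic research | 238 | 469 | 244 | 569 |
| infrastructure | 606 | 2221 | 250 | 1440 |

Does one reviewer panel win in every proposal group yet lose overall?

Applied research: Panel A 48/51 = 94.1%, the 2025 panel 33/41 = 80.5% → Panel A
Basic research: Panel A 238/469 = 50.7%, the 2025 panel 244/569 = 42.9% → Panel A
Infrastructure: Panel A 606/2221 = 27.3%, the 2025 panel 250/1440 = 17.4% → Panel A
Overall: Panel A 892/2741 = 32.5%, the 2025 panel 527/2050 = 25.7% → Panel A
Panel A wins overall and in every proposal group — no reversal.

No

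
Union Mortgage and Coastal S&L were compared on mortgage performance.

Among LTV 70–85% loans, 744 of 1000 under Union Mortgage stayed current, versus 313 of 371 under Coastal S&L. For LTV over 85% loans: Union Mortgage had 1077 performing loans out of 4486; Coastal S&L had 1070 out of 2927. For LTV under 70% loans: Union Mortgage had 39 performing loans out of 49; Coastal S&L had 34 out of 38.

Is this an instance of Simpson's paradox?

LTV 70–85%: Union Mortgage 744/1000 = 74.4%, Coastal S&L 313/371 = 84.4% → Coastal S&L
LTV over 85%: Union Mortgage 1077/4486 = 24.0%, Coastal S&L 1070/2927 = 36.6% → Coastal S&L
LTV under 70%: Union Mortgage 39/49 = 79.6%, Coastal S&L 34/38 = 89.5% → Coastal S&L
Overall: Union Mortgage 1860/5535 = 33.6%, Coastal S&L 1417/3336 = 42.5% → Coastal S&L
Coastal S&L wins overall and in every loan-to-value group — no reversal.

No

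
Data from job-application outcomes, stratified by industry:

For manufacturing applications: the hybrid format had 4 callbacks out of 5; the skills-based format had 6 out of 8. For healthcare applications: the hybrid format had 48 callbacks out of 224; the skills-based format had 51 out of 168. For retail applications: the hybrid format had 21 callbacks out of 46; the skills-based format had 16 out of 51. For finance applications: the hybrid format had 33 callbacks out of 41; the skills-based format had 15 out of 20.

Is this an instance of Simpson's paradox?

No

Manufacturing: the hybrid format 4/5 = 80.0%, the skills-based format 6/8 = 75.0% → the hybrid format
Healthcare: the hybrid format 48/224 = 21.4%, the skills-based format 51/168 = 30.4% → the skills-based format
Retail: the hybrid format 21/46 = 45.7%, the skills-based format 16/51 = 31.4% → the hybrid format
Finance: the hybrid format 33/41 = 80.5%, the skills-based format 15/20 = 75.0% → the hybrid format
Overall: the hybrid format 106/316 = 33.5%, the skills-based format 88/247 = 35.6% → the skills-based format
Neither sweeps: the hybrid format wins 3 of 4 groups, the skills-based format wins 1. The skills-based format wins overall but not every group — no Simpson reversal.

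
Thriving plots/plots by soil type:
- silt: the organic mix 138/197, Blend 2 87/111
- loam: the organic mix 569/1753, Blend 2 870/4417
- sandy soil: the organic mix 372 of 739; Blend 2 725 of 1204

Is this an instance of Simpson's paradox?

Silt: the organic mix 138/197 = 70.1%, Blend 2 87/111 = 78.4% → Blend 2
Loam: the organic mix 569/1753 = 32.5%, Blend 2 870/4417 = 19.7% → the organic mix
Sandy soil: the organic mix 372/739 = 50.3%, Blend 2 725/1204 = 60.2% → Blend 2
Overall: the organic mix 1079/2689 = 40.1%, Blend 2 1682/5732 = 29.3% → the organic mix
Neither sweeps: the organic mix wins 1 of 3 groups, Blend 2 wins 2. The organic mix wins overall but not every group — no Simpson reversal.

No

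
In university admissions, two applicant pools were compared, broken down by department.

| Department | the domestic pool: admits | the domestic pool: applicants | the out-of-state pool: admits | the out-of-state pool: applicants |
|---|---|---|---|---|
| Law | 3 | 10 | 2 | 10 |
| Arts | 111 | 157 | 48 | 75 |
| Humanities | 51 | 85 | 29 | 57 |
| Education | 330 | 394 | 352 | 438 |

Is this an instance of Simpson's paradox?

Law: the domestic pool 3/10 = 30.0%, the out-of-state pool 2/10 = 20.0% → the domestic pool
Arts: the domestic pool 111/157 = 70.7%, the out-of-state pool 48/75 = 64.0% → the domestic pool
Humanities: the domestic pool 51/85 = 60.0%, the out-of-state pool 29/57 = 50.9% → the domestic pool
Education: the domestic pool 330/394 = 83.8%, the out-of-state pool 352/438 = 80.4% → the domestic pool
Overall: the domestic pool 495/646 = 76.6%, the out-of-state pool 431/580 = 74.3% → the domestic pool
The domestic pool wins overall and in every department group — no reversal.

No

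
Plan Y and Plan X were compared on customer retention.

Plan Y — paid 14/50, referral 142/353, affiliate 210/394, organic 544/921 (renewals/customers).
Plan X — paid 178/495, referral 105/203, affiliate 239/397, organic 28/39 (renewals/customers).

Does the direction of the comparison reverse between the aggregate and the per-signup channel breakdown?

Paid: Plan Y 14/50 = 28.0%, Plan X 178/495 = 36.0% → Plan X
Referral: Plan Y 142/353 = 40.2%, Plan X 105/203 = 51.7% → Plan X
Affiliate: Plan Y 210/394 = 53.3%, Plan X 239/397 = 60.2% → Plan X
Organic: Plan Y 544/921 = 59.1%, Plan X 28/39 = 71.8% → Plan X
Overall: Plan Y 910/1718 = 53.0%, Plan X 550/1134 = 48.5% → Plan Y
Plan X wins each signup group but Plan Y wins overall — the comparison reverses. Plan X's customers skew toward paid, which has a lower base rate.

Yes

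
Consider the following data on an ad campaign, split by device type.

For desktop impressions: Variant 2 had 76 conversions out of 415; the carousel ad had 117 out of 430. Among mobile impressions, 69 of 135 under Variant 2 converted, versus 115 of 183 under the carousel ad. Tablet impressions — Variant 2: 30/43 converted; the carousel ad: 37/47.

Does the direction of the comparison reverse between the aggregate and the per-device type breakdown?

No

Desktop: Variant 2 76/415 = 18.3%, the carousel ad 117/430 = 27.2% → the carousel ad
Mobile: Variant 2 69/135 = 51.1%, the carousel ad 115/183 = 62.8% → the carousel ad
Tablet: Variant 2 30/43 = 69.8%, the carousel ad 37/47 = 78.7% → the carousel ad
Overall: Variant 2 175/593 = 29.5%, the carousel ad 269/660 = 40.8% → the carousel ad
The carousel ad wins overall and in every device group — no reversal.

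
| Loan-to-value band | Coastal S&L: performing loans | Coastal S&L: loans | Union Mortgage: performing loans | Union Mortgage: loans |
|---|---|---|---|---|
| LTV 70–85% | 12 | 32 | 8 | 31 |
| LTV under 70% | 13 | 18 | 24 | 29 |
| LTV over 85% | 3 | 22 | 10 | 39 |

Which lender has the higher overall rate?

LTV 70–85%: Coastal S&L 12/32 = 37.5%, Union Mortgage 8/31 = 25.8% → Coastal S&L
LTV under 70%: Coastal S&L 13/18 = 72.2%, Union Mortgage 24/29 = 82.8% → Union Mortgage
LTV over 85%: Coastal S&L 3/22 = 13.6%, Union Mortgage 10/39 = 25.6% → Union Mortgage
Overall: Coastal S&L 28/72 = 38.9%, Union Mortgage 42/99 = 42.4% → Union Mortgage
(Neither sweeps every loan-to-value group, but Union Mortgage has the higher pooled rate.)

Union Mortgage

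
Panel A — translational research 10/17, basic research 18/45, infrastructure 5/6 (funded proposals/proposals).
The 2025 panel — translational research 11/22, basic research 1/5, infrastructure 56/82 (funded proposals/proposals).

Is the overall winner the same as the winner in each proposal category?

Translational research: Panel A 10/17 = 58.8%, the 2025 panel 11/22 = 50.0% → Panel A
Basic research: Panel A 18/45 = 40.0%, the 2025 panel 1/5 = 20.0% → Panel A
Infrastructure: Panel A 5/6 = 83.3%, the 2025 panel 56/82 = 68.3% → Panel A
Overall: Panel A 33/68 = 48.5%, the 2025 panel 68/109 = 62.4% → the 2025 panel
Panel A wins each proposal group but the 2025 panel wins overall — the comparison reverses. Panel A's proposals skew toward basic research, which has a lower base rate.

No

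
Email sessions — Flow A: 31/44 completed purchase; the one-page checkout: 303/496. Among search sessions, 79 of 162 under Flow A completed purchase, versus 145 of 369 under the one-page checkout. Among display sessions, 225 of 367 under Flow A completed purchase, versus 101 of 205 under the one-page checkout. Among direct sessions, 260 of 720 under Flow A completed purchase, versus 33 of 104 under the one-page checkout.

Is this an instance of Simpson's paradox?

Yes

Email: Flow A 31/44 = 70.5%, the one-page checkout 303/496 = 61.1% → Flow A
Search: Flow A 79/162 = 48.8%, the one-page checkout 145/369 = 39.3% → Flow A
Display: Flow A 225/367 = 61.3%, the one-page checkout 101/205 = 49.3% → Flow A
Direct: Flow A 260/720 = 36.1%, the one-page checkout 33/104 = 31.7% → Flow A
Overall: Flow A 595/1293 = 46.0%, the one-page checkout 582/1174 = 49.6% → the one-page checkout
Flow A wins each traffic group but the one-page checkout wins overall — the comparison reverses. Flow A's sessions skew toward direct, which has a lower base rate.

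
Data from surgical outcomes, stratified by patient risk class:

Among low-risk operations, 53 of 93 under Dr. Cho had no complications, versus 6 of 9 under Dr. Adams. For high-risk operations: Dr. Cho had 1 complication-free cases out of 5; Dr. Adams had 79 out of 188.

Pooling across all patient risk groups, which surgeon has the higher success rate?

Dr. Cho

Low-risk: Dr. Cho 53/93 = 57.0%, Dr. Adams 6/9 = 66.7% → Dr. Adams
High-risk: Dr. Cho 1/5 = 20.0%, Dr. Adams 79/188 = 42.0% → Dr. Adams
Overall: Dr. Cho 54/98 = 55.1%, Dr. Adams 85/197 = 43.1% → Dr. Cho
(Dr. Adams wins every patient risk group but Dr. Cho wins overall — Dr. Adams's operations skew toward the low-rate high-risk group.)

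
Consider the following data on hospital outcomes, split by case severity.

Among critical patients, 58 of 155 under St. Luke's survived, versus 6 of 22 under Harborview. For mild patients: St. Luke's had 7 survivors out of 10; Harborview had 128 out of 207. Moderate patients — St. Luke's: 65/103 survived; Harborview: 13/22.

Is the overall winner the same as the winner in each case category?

Critical: St. Luke's 58/155 = 37.4%, Harborview 6/22 = 27.3% → St. Luke's
Mild: St. Luke's 7/10 = 70.0%, Harborview 128/207 = 61.8% → St. Luke's
Moderate: St. Luke's 65/103 = 63.1%, Harborview 13/22 = 59.1% → St. Luke's
Overall: St. Luke's 130/268 = 48.5%, Harborview 147/251 = 58.6% → Harborview
St. Luke's wins each case group but Harborview wins overall — the comparison reverses. St. Luke's's patients skew toward critical, which has a lower base rate.

No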